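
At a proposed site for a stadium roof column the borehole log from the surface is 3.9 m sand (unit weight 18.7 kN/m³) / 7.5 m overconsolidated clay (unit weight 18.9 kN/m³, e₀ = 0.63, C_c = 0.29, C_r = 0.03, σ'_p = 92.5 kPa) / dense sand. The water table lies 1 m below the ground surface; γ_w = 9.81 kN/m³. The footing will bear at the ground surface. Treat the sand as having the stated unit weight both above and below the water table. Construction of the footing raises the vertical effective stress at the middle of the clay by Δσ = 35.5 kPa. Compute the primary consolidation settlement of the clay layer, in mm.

Mid-depth of clay below the ground surface: z = 3.9 + 7.5/2 = 7.65 m.
Total vertical stress at mid-clay: σ_v = 18.7×3.9 + 18.9×3.75 = 143.81 kPa.
Pore pressure: u = 9.81×(7.65 − 1) = 65.237 kPa.
Initial effective stress: σ'_0 = σ_v − u = 143.81 − 65.237 = 78.573 kPa.
Final effective stress: σ'_f = 78.573 + 35.5 = 114.07 kPa.
σ'_f = 114.07 > σ'_p = 92.5 kPa, so the stress path crosses the preconsolidation pressure — recompression up to σ'_p, then virgin compression beyond:
S_c = H/(1+e₀)·[C_r·log₁₀(σ'_p/σ'_0) + C_c·log₁₀(σ'_f/σ'_p)]
    = 7.5/1.63 × [0.03×log₁₀(92.5/78.573) + 0.29×log₁₀(114.07/92.5)]
    = 4.6012 × [0.0021261 + 0.026399] = 0.1312 m

S_c ≈ 131 mm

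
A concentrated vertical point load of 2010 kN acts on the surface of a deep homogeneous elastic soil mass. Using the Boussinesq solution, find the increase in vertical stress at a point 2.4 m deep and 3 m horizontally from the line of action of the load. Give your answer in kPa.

Boussinesq vertical stress below a point load on an elastic half-space:
Δσ_z = 3P/(2πz²) · [1 + (r/z)²]^(−5/2)
r/z = 3/2.4 = 1.25; [1+(r/z)²]^(−5/2) = 0.095135.
Δσ_z = 3×2010/(2π×2.4²) × 0.095135 = 166.62 × 0.095135 = 15.85 kPa

Δσ_z ≈ 15.9 kPa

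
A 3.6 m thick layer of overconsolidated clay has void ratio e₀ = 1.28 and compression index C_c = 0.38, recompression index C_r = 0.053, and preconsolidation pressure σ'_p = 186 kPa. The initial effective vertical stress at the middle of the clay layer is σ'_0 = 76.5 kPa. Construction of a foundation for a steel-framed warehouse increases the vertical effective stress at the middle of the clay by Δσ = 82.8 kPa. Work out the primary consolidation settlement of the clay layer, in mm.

Final effective stress: σ'_f = 76.5 + 82.8 = 159.3 kPa.
σ'_f = 159.3 ≤ σ'_p = 186 kPa, so the clay remains overconsolidated and only the recompression index applies:
S_c = C_r·H/(1+e₀)·log₁₀(σ'_f/σ'_0) = 0.053×3.6/2.28×log₁₀(159.3/76.5)
    = 0.083682 × 0.31855 = 0.02666 m

S_c ≈ 26.7 mm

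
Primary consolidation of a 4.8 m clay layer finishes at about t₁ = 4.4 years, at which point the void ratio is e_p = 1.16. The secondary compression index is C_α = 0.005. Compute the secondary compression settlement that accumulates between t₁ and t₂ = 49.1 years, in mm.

S_s ≈ 11.6 mm

Secondary compression: S_s = C_α·H/(1+e_p)·log₁₀(t₂/t₁)
S_s = 0.005×4.8/(1+1.16)×log₁₀(49.1/4.4)
    = 0.01111 × 1.048 = 0.01164 m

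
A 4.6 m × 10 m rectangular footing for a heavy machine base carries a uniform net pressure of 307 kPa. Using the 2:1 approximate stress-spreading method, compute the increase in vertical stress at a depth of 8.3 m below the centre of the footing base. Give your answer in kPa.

Δσ_z ≈ 59.8 kPa

By the 2:1 method the load spreads at 1 horizontal : 2 vertical, so at depth z the loaded area has grown by z in each plan dimension:
Δσ = qBL/((B+z)(L+z)) = 307×4.6×10/((4.6+8.3)(10+8.3)) = 59.821 kPa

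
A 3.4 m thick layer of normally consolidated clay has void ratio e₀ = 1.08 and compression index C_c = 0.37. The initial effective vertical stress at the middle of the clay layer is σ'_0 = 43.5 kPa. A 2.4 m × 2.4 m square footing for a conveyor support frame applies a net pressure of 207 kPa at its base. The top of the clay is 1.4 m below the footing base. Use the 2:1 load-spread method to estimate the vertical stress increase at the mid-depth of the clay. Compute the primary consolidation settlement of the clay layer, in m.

S_c ≈ 0.169 m

Mid-depth of clay below the footing base: z = 1.4 + 3.4/2 = 3.1 m.
Stress increase at mid-clay by the 2:1 spreading method:
Δσ = qBL/((B+z)(L+z)) = 207×2.4×2.4/((2.4+3.1)(2.4+3.1)) = 39.416 kPa
Final effective stress: σ'_f = σ'_0 + Δσ = 43.5 + 39.416 = 82.916 kPa.
Normally consolidated clay, so the full stress increment lies on the virgin compression line:
S_c = C_c·H/(1+e₀)·log₁₀(σ'_f/σ'_0) = 0.37×3.4/(1+1.08)×log₁₀(82.916/43.5)
    = 0.60481 × 0.28015 = 0.1694 m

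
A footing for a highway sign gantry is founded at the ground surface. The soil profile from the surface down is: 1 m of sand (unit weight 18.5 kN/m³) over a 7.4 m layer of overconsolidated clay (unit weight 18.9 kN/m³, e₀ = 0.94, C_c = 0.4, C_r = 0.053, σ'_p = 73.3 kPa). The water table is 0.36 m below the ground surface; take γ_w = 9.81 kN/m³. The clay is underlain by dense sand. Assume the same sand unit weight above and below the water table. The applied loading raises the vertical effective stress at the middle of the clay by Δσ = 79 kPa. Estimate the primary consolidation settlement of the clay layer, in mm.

S_c ≈ 394 mm

Mid-depth of clay below the ground surface: z = 1 + 7.4/2 = 4.7 m.
Total vertical stress at mid-clay: σ_v = 18.5×1 + 18.9×3.7 = 88.43 kPa.
Pore pressure: u = 9.81×(4.7 − 0.36) = 42.575 kPa.
Initial effective stress: σ'_0 = σ_v − u = 88.43 − 42.575 = 45.855 kPa.
Final effective stress: σ'_f = 45.855 + 79 = 124.85 kPa.
σ'_f = 124.85 > σ'_p = 73.3 kPa, so the stress path crosses the preconsolidation pressure — recompression up to σ'_p, then virgin compression beyond:
S_c = H/(1+e₀)·[C_r·log₁₀(σ'_p/σ'_0) + C_c·log₁₀(σ'_f/σ'_p)]
    = 7.4/1.94 × [0.053×log₁₀(73.3/45.855) + 0.4×log₁₀(124.85/73.3)]
    = 3.8144 × [0.010797 + 0.092514] = 0.3941 m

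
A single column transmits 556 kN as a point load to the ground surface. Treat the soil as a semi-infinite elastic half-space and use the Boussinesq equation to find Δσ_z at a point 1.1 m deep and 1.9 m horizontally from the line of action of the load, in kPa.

Boussinesq vertical stress below a point load on an elastic half-space:
Δσ_z = 3P/(2πz²) · [1 + (r/z)²]^(−5/2)
r/z = 1.9/1.1 = 1.7273; [1+(r/z)²]^(−5/2) = 0.031575.
Δσ_z = 3×556/(2π×1.1²) × 0.031575 = 219.4 × 0.031575 = 6.928 kPa

Δσ_z ≈ 6.93 kPa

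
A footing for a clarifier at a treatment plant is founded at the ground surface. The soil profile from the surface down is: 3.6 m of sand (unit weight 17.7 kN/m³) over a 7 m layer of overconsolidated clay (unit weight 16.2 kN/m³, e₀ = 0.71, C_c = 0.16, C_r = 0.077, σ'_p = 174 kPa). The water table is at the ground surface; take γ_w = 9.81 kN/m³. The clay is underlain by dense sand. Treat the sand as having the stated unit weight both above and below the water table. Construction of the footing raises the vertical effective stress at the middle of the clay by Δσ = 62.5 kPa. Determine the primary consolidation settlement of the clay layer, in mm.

S_c ≈ 110 mm

Mid-depth of clay below the ground surface: z = 3.6 + 7/2 = 7.1 m.
Total vertical stress at mid-clay: σ_v = 17.7×3.6 + 16.2×3.5 = 120.42 kPa.
Pore pressure: u = 9.81×(7.1 − 0) = 69.651 kPa.
Initial effective stress: σ'_0 = σ_v − u = 120.42 − 69.651 = 50.769 kPa.
Final effective stress: σ'_f = 50.769 + 62.5 = 113.27 kPa.
σ'_f = 113.27 ≤ σ'_p = 174 kPa, so the clay remains overconsolidated and only the recompression index applies:
S_c = C_r·H/(1+e₀)·log₁₀(σ'_f/σ'_0) = 0.077×7/1.71×log₁₀(113.27/50.769)
    = 0.31521 × 0.34852 = 0.1099 m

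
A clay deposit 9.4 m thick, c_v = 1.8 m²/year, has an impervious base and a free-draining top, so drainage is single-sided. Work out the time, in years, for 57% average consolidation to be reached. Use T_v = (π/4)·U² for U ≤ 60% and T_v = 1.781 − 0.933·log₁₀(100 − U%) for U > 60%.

Drainage path length: H_d = H = 9.4 m (single drainage).
U ≤ 60%: T_v = (π/4)·U² = (π/4)×0.57² = 0.25518.
t = T_v·H_d²/c_v = 0.25518×9.4²/1.8 = 12.53 years.

t ≈ 12.5 years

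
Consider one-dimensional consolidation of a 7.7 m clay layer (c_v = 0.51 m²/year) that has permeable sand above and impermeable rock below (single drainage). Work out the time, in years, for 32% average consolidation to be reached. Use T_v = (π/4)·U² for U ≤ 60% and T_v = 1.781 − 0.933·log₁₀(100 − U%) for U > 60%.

Drainage path length: H_d = H = 7.7 m (single drainage).
U ≤ 60%: T_v = (π/4)·U² = (π/4)×0.32² = 0.080425.
t = T_v·H_d²/c_v = 0.080425×7.7²/0.51 = 9.35 years.

t ≈ 9.35 years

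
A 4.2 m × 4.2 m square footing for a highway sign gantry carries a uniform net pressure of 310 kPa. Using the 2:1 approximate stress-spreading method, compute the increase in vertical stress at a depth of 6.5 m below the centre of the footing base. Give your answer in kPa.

By the 2:1 method the load spreads at 1 horizontal : 2 vertical, so at depth z the loaded area has grown by z in each plan dimension:
Δσ = qBL/((B+z)(L+z)) = 310×4.2×4.2/((4.2+6.5)(4.2+6.5)) = 47.763 kPa

Δσ_z ≈ 47.8 kPa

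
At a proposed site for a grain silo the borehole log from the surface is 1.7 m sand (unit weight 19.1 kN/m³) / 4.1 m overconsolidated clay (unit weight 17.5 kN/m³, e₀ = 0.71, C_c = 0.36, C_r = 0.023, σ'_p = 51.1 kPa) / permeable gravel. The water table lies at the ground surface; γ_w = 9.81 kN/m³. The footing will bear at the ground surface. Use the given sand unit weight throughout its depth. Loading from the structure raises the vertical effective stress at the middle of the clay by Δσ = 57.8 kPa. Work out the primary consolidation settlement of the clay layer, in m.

Mid-depth of clay below the ground surface: z = 1.7 + 4.1/2 = 3.75 m.
Total vertical stress at mid-clay: σ_v = 19.1×1.7 + 17.5×2.05 = 68.345 kPa.
Pore pressure: u = 9.81×(3.75 − 0) = 36.788 kPa.
Initial effective stress: σ'_0 = σ_v − u = 68.345 − 36.788 = 31.557 kPa.
Final effective stress: σ'_f = 31.557 + 57.8 = 89.357 kPa.
σ'_f = 89.357 > σ'_p = 51.1 kPa, so the stress path crosses the preconsolidation pressure — recompression up to σ'_p, then virgin compression beyond:
S_c = H/(1+e₀)·[C_r·log₁₀(σ'_p/σ'_0) + C_c·log₁₀(σ'_f/σ'_p)]
    = 4.1/1.71 × [0.023×log₁₀(51.1/31.557) + 0.36×log₁₀(89.357/51.1)]
    = 2.3977 × [0.0048145 + 0.087375] = 0.221 m

S_c ≈ 0.221 m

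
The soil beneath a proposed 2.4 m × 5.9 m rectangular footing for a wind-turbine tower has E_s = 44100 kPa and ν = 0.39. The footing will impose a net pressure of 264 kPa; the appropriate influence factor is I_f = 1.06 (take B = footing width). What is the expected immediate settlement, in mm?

S_e ≈ 12.9 mm

Immediate (elastic) settlement: S_e = q·B·(1−ν²)/E_s · I_f.
S_e = 264 × 2.4 × (1 − 0.39²) / 44100 × 1.06
    = 264 × 2.4 × 0.8479 / 44100 × 1.06
    = 0.01291 m = 12.91 mm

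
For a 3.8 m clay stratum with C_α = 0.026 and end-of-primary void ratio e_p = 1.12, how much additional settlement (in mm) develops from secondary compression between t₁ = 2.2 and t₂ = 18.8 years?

S_s ≈ 43.4 mm

Secondary compression: S_s = C_α·H/(1+e_p)·log₁₀(t₂/t₁)
S_s = 0.026×3.8/(1+1.12)×log₁₀(18.8/2.2)
    = 0.0466 × 0.9317 = 0.04342 m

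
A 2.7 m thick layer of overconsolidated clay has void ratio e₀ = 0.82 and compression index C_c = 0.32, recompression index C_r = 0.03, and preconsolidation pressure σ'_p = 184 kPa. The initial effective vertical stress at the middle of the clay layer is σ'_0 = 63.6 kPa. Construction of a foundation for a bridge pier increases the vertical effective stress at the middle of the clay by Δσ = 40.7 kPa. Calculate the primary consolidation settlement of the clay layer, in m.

Final effective stress: σ'_f = 63.6 + 40.7 = 104.3 kPa.
σ'_f = 104.3 ≤ σ'_p = 184 kPa, so the clay remains overconsolidated and only the recompression index applies:
S_c = C_r·H/(1+e₀)·log₁₀(σ'_f/σ'_0) = 0.03×2.7/1.82×log₁₀(104.3/63.6)
    = 0.044505 × 0.21483 = 0.009561 m

S_c ≈ 0.00956 m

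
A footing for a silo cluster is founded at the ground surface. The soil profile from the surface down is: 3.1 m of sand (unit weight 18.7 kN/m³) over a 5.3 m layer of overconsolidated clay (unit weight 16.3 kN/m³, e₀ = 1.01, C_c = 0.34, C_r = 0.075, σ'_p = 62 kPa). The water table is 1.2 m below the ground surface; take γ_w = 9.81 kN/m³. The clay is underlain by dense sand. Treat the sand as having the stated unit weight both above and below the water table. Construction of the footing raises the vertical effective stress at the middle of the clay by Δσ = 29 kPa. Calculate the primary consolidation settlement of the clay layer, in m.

Mid-depth of clay below the ground surface: z = 3.1 + 5.3/2 = 5.75 m.
Total vertical stress at mid-clay: σ_v = 18.7×3.1 + 16.3×2.65 = 101.16 kPa.
Pore pressure: u = 9.81×(5.75 − 1.2) = 44.636 kPa.
Initial effective stress: σ'_0 = σ_v − u = 101.16 − 44.636 = 56.524 kPa.
Final effective stress: σ'_f = 56.524 + 29 = 85.524 kPa.
σ'_f = 85.524 > σ'_p = 62 kPa, so the stress path crosses the preconsolidation pressure — recompression up to σ'_p, then virgin compression beyond:
S_c = H/(1+e₀)·[C_r·log₁₀(σ'_p/σ'_0) + C_c·log₁₀(σ'_f/σ'_p)]
    = 5.3/2.01 × [0.075×log₁₀(62/56.524) + 0.34×log₁₀(85.524/62)]
    = 2.6368 × [0.0030119 + 0.047497] = 0.1332 m

S_c ≈ 0.133 m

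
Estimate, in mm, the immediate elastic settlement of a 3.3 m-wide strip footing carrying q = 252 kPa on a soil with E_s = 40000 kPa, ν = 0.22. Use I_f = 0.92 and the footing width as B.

S_e ≈ 18.2 mm

Immediate (elastic) settlement: S_e = q·B·(1−ν²)/E_s · I_f.
S_e = 252 × 3.3 × (1 − 0.22²) / 40000 × 0.92
    = 252 × 3.3 × 0.9516 / 40000 × 0.92
    = 0.0182 m = 18.2 mm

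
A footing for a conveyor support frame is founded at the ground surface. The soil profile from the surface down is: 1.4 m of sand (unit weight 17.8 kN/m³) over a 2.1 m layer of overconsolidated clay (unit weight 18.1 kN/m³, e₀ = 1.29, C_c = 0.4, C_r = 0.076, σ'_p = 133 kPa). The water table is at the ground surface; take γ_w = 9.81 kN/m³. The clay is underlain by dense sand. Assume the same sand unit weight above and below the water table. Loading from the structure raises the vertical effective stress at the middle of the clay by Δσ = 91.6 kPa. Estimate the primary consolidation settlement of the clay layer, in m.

Mid-depth of clay below the ground surface: z = 1.4 + 2.1/2 = 2.45 m.
Total vertical stress at mid-clay: σ_v = 17.8×1.4 + 18.1×1.05 = 43.925 kPa.
Pore pressure: u = 9.81×(2.45 − 0) = 24.035 kPa.
Initial effective stress: σ'_0 = σ_v − u = 43.925 − 24.035 = 19.89 kPa.
Final effective stress: σ'_f = 19.89 + 91.6 = 111.49 kPa.
σ'_f = 111.49 ≤ σ'_p = 133 kPa, so the clay remains overconsolidated and only the recompression index applies:
S_c = C_r·H/(1+e₀)·log₁₀(σ'_f/σ'_0) = 0.076×2.1/2.29×log₁₀(111.49/19.89)
    = 0.069694 × 0.7486 = 0.05217 m

S_c ≈ 0.0522 m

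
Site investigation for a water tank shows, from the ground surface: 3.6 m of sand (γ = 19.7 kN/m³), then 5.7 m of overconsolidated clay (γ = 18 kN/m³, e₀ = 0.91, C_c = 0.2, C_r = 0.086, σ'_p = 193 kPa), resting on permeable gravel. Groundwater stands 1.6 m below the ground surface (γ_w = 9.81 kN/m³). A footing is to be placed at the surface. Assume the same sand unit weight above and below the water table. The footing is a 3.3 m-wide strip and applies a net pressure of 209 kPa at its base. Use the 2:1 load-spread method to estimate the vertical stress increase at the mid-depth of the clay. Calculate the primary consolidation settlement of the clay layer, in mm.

S_c ≈ 74.3 mm

Mid-depth of clay below the ground surface: z = 3.6 + 5.7/2 = 6.45 m.
Total vertical stress at mid-clay: σ_v = 19.7×3.6 + 18×2.85 = 122.22 kPa.
Pore pressure: u = 9.81×(6.45 − 1.6) = 47.578 kPa.
Initial effective stress: σ'_0 = σ_v − u = 122.22 − 47.578 = 74.642 kPa.
Stress increase at mid-clay by the 2:1 spreading method:
Δσ = qB/(B+z) = 209×3.3/(3.3+6.45) = 70.738 kPa
Final effective stress: σ'_f = 74.642 + 70.738 = 145.38 kPa.
σ'_f = 145.38 ≤ σ'_p = 193 kPa, so the clay remains overconsolidated and only the recompression index applies:
S_c = C_r·H/(1+e₀)·log₁₀(σ'_f/σ'_0) = 0.086×5.7/1.91×log₁₀(145.38/74.642)
    = 0.25665 × 0.28952 = 0.07431 m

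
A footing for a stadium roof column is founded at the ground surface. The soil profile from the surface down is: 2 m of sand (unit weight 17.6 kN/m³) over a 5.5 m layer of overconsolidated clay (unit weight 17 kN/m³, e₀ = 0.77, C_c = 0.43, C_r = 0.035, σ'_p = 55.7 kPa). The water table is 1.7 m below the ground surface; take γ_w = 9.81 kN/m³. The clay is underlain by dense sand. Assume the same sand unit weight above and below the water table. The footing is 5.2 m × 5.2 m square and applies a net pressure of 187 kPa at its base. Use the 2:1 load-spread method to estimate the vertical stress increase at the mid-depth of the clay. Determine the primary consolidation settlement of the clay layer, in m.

Mid-depth of clay below the ground surface: z = 2 + 5.5/2 = 4.75 m.
Total vertical stress at mid-clay: σ_v = 17.6×2 + 17×2.75 = 81.95 kPa.
Pore pressure: u = 9.81×(4.75 − 1.7) = 29.921 kPa.
Initial effective stress: σ'_0 = σ_v − u = 81.95 − 29.921 = 52.029 kPa.
Stress increase at mid-clay by the 2:1 spreading method:
Δσ = qBL/((B+z)(L+z)) = 187×5.2×5.2/((5.2+4.75)(5.2+4.75)) = 51.074 kPa
Final effective stress: σ'_f = 52.029 + 51.074 = 103.1 kPa.
σ'_f = 103.1 > σ'_p = 55.7 kPa, so the stress path crosses the preconsolidation pressure — recompression up to σ'_p, then virgin compression beyond:
S_c = H/(1+e₀)·[C_r·log₁₀(σ'_p/σ'_0) + C_c·log₁₀(σ'_f/σ'_p)]
    = 5.5/1.77 × [0.035×log₁₀(55.7/52.029) + 0.43×log₁₀(103.1/55.7)]
    = 3.1073 × [0.0010363 + 0.11498] = 0.3605 m

S_c ≈ 0.36 m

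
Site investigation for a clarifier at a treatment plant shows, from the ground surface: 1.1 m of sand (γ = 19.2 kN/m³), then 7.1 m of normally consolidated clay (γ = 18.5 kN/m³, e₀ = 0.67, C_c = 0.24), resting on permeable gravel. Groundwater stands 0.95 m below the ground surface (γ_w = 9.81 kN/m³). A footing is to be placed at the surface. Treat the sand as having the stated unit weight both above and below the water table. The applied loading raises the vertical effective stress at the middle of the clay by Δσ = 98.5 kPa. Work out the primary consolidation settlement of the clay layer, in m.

Mid-depth of clay below the ground surface: z = 1.1 + 7.1/2 = 4.65 m.
Total vertical stress at mid-clay: σ_v = 19.2×1.1 + 18.5×3.55 = 86.795 kPa.
Pore pressure: u = 9.81×(4.65 − 0.95) = 36.297 kPa.
Initial effective stress: σ'_0 = σ_v − u = 86.795 − 36.297 = 50.498 kPa.
Final effective stress: σ'_f = σ'_0 + Δσ = 50.498 + 98.5 = 149 kPa.
Normally consolidated clay, so the full stress increment lies on the virgin compression line:
S_c = C_c·H/(1+e₀)·log₁₀(σ'_f/σ'_0) = 0.24×7.1/(1+0.67)×log₁₀(149/50.498)
    = 1.0204 × 0.46991 = 0.4795 m

S_c ≈ 0.479 m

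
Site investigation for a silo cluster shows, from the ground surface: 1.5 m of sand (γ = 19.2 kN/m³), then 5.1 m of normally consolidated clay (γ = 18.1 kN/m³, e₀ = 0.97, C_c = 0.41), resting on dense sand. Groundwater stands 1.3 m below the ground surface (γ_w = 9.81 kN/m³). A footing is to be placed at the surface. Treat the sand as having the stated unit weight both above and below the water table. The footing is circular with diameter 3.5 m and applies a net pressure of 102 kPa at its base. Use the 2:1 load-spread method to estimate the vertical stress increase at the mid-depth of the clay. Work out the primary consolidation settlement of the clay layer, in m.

S_c ≈ 0.173 m

Mid-depth of clay below the ground surface: z = 1.5 + 5.1/2 = 4.05 m.
Total vertical stress at mid-clay: σ_v = 19.2×1.5 + 18.1×2.55 = 74.955 kPa.
Pore pressure: u = 9.81×(4.05 − 1.3) = 26.978 kPa.
Initial effective stress: σ'_0 = σ_v − u = 74.955 − 26.978 = 47.977 kPa.
Stress increase at mid-clay by the 2:1 spreading method:
Δσ ≈ qD²/(D+z)² = 102×3.5²/(3.5+4.05)² = 21.92 kPa
Final effective stress: σ'_f = σ'_0 + Δσ = 47.977 + 21.92 = 69.897 kPa.
Normally consolidated clay, so the full stress increment lies on the virgin compression line:
S_c = C_c·H/(1+e₀)·log₁₀(σ'_f/σ'_0) = 0.41×5.1/(1+0.97)×log₁₀(69.897/47.977)
    = 1.0614 × 0.16343 = 0.1735 m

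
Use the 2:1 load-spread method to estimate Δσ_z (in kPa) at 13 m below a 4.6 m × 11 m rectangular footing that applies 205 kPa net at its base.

By the 2:1 method the load spreads at 1 horizontal : 2 vertical, so at depth z the loaded area has grown by z in each plan dimension:
Δσ = qBL/((B+z)(L+z)) = 205×4.6×11/((4.6+13)(11+13)) = 24.557 kPa

Δσ_z ≈ 24.6 kPa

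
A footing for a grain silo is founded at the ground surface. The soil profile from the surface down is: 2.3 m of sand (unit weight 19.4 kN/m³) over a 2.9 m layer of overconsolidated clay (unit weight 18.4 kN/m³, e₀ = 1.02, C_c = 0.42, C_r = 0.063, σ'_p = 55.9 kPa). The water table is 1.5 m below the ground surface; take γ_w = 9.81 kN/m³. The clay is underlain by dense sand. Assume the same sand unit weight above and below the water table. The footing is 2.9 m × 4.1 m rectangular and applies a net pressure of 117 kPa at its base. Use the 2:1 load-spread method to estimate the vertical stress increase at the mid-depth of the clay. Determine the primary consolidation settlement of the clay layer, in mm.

Mid-depth of clay below the ground surface: z = 2.3 + 2.9/2 = 3.75 m.
Total vertical stress at mid-clay: σ_v = 19.4×2.3 + 18.4×1.45 = 71.3 kPa.
Pore pressure: u = 9.81×(3.75 − 1.5) = 22.073 kPa.
Initial effective stress: σ'_0 = σ_v − u = 71.3 − 22.073 = 49.227 kPa.
Stress increase at mid-clay by the 2:1 spreading method:
Δσ = qBL/((B+z)(L+z)) = 117×2.9×4.1/((2.9+3.75)(4.1+3.75)) = 26.649 kPa
Final effective stress: σ'_f = 49.227 + 26.649 = 75.876 kPa.
σ'_f = 75.876 > σ'_p = 55.9 kPa, so the stress path crosses the preconsolidation pressure — recompression up to σ'_p, then virgin compression beyond:
S_c = H/(1+e₀)·[C_r·log₁₀(σ'_p/σ'_0) + C_c·log₁₀(σ'_f/σ'_p)]
    = 2.9/2.02 × [0.063×log₁₀(55.9/49.227) + 0.42×log₁₀(75.876/55.9)]
    = 1.4356 × [0.0034781 + 0.055731] = 0.085 m

S_c ≈ 85 mm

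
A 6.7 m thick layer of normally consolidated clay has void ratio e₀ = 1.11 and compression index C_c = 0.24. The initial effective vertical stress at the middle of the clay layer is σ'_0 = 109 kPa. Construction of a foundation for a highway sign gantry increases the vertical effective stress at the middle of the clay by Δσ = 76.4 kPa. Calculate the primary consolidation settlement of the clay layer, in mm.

Final effective stress: σ'_f = σ'_0 + Δσ = 109 + 76.4 = 185.4 kPa.
Normally consolidated clay, so the full stress increment lies on the virgin compression line:
S_c = C_c·H/(1+e₀)·log₁₀(σ'_f/σ'_0) = 0.24×6.7/(1+1.11)×log₁₀(185.4/109)
    = 0.76209 × 0.23068 = 0.1758 m

S_c ≈ 176 mm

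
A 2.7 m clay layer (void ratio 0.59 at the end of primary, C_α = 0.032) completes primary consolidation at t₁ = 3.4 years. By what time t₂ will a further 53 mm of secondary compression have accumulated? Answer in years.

t₂ ≈ 32.1 years

S_s = C_α·H/(1+e_p)·log₁₀(t₂/t₁) ⇒ log₁₀(t₂/t₁) = S_s·(1+e_p)/(C_α·H).
log₁₀(t₂/t₁) = 0.053 × (1+0.59) / (0.032×2.7) = 0.9753
t₂ = t₁ × 10^0.9753 = 3.4 × 9.448 = 32.12 years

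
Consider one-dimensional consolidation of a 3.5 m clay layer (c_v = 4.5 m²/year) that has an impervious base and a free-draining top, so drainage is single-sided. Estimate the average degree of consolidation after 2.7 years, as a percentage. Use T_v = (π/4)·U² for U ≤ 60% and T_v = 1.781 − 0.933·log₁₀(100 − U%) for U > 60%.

Drainage path length: H_d = H = 3.5 m (single drainage).
T_v = c_v·t/H_d² = 4.5×2.7/3.5² = 0.99184.
T_v = 0.99184 corresponds to the U > 60% branch:
U = 1 − 10^((1.781 − T_v)/0.933)/100 = 0.9299

U ≈ 93 %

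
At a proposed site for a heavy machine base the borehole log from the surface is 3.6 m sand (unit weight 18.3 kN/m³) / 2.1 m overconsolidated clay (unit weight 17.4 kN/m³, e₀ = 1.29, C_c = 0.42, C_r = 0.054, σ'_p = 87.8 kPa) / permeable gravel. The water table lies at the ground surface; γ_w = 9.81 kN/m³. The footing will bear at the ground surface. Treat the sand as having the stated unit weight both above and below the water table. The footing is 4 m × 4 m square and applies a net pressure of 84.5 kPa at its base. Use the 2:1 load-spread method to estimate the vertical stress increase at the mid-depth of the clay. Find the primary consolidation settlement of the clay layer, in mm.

S_c ≈ 8.27 mm

Mid-depth of clay below the ground surface: z = 3.6 + 2.1/2 = 4.65 m.
Total vertical stress at mid-clay: σ_v = 18.3×3.6 + 17.4×1.05 = 84.15 kPa.
Pore pressure: u = 9.81×(4.65 − 0) = 45.617 kPa.
Initial effective stress: σ'_0 = σ_v − u = 84.15 − 45.617 = 38.533 kPa.
Stress increase at mid-clay by the 2:1 spreading method:
Δσ = qBL/((B+z)(L+z)) = 84.5×4×4/((4+4.65)(4+4.65)) = 18.069 kPa
Final effective stress: σ'_f = 38.533 + 18.069 = 56.602 kPa.
σ'_f = 56.602 ≤ σ'_p = 87.8 kPa, so the clay remains overconsolidated and only the recompression index applies:
S_c = C_r·H/(1+e₀)·log₁₀(σ'_f/σ'_0) = 0.054×2.1/2.29×log₁₀(56.602/38.533)
    = 0.04952 × 0.167 = 0.00827 m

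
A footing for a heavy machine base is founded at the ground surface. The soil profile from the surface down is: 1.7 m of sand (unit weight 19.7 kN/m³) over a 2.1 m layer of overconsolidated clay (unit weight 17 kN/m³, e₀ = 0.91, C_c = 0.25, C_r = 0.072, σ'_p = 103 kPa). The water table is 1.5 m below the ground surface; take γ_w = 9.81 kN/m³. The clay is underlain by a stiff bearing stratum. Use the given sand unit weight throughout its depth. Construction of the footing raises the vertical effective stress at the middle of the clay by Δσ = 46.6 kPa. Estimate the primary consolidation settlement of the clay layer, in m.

Mid-depth of clay below the ground surface: z = 1.7 + 2.1/2 = 2.75 m.
Total vertical stress at mid-clay: σ_v = 19.7×1.7 + 17×1.05 = 51.34 kPa.
Pore pressure: u = 9.81×(2.75 − 1.5) = 12.263 kPa.
Initial effective stress: σ'_0 = σ_v − u = 51.34 − 12.263 = 39.077 kPa.
Final effective stress: σ'_f = 39.077 + 46.6 = 85.677 kPa.
σ'_f = 85.677 ≤ σ'_p = 103 kPa, so the clay remains overconsolidated and only the recompression index applies:
S_c = C_r·H/(1+e₀)·log₁₀(σ'_f/σ'_0) = 0.072×2.1/1.91×log₁₀(85.677/39.077)
    = 0.079164 × 0.34094 = 0.02699 m

S_c ≈ 0.027 m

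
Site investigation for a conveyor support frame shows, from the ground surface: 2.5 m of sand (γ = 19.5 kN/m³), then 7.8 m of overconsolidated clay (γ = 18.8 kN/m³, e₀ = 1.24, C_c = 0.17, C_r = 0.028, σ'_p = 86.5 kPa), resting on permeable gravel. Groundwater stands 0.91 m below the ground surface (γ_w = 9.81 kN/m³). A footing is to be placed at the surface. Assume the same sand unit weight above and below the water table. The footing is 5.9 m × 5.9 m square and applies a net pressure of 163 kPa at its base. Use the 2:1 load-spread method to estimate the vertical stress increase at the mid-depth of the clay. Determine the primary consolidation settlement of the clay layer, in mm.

Mid-depth of clay below the ground surface: z = 2.5 + 7.8/2 = 6.4 m.
Total vertical stress at mid-clay: σ_v = 19.5×2.5 + 18.8×3.9 = 122.07 kPa.
Pore pressure: u = 9.81×(6.4 − 0.91) = 53.857 kPa.
Initial effective stress: σ'_0 = σ_v − u = 122.07 − 53.857 = 68.213 kPa.
Stress increase at mid-clay by the 2:1 spreading method:
Δσ = qBL/((B+z)(L+z)) = 163×5.9×5.9/((5.9+6.4)(5.9+6.4)) = 37.504 kPa
Final effective stress: σ'_f = 68.213 + 37.504 = 105.72 kPa.
σ'_f = 105.72 > σ'_p = 86.5 kPa, so the stress path crosses the preconsolidation pressure — recompression up to σ'_p, then virgin compression beyond:
S_c = H/(1+e₀)·[C_r·log₁₀(σ'_p/σ'_0) + C_c·log₁₀(σ'_f/σ'_p)]
    = 7.8/2.24 × [0.028×log₁₀(86.5/68.213) + 0.17×log₁₀(105.72/86.5)]
    = 3.4821 × [0.0028882 + 0.014814] = 0.06164 m

S_c ≈ 61.6 mm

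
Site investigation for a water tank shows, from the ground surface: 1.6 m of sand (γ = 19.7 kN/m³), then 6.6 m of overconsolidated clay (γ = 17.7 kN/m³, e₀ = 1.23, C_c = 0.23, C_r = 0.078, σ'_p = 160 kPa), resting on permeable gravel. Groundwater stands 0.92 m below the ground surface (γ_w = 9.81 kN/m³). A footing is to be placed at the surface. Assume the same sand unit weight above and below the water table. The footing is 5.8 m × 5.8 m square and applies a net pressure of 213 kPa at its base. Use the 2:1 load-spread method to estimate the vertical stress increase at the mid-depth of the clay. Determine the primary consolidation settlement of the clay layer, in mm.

Mid-depth of clay below the ground surface: z = 1.6 + 6.6/2 = 4.9 m.
Total vertical stress at mid-clay: σ_v = 19.7×1.6 + 17.7×3.3 = 89.93 kPa.
Pore pressure: u = 9.81×(4.9 − 0.92) = 39.044 kPa.
Initial effective stress: σ'_0 = σ_v − u = 89.93 − 39.044 = 50.886 kPa.
Stress increase at mid-clay by the 2:1 spreading method:
Δσ = qBL/((B+z)(L+z)) = 213×5.8×5.8/((5.8+4.9)(5.8+4.9)) = 62.585 kPa
Final effective stress: σ'_f = 50.886 + 62.585 = 113.47 kPa.
σ'_f = 113.47 ≤ σ'_p = 160 kPa, so the clay remains overconsolidated and only the recompression index applies:
S_c = C_r·H/(1+e₀)·log₁₀(σ'_f/σ'_0) = 0.078×6.6/2.23×log₁₀(113.47/50.886)
    = 0.23085 × 0.34828 = 0.0804 m

S_c ≈ 80.4 mm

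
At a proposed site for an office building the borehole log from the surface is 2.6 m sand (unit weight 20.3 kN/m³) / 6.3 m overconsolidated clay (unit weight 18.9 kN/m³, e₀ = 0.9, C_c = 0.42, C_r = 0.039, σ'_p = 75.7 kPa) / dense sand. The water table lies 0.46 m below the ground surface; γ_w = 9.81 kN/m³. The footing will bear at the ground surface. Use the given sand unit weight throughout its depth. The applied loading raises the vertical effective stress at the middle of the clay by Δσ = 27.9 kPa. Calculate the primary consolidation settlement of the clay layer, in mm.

Mid-depth of clay below the ground surface: z = 2.6 + 6.3/2 = 5.75 m.
Total vertical stress at mid-clay: σ_v = 20.3×2.6 + 18.9×3.15 = 112.31 kPa.
Pore pressure: u = 9.81×(5.75 − 0.46) = 51.895 kPa.
Initial effective stress: σ'_0 = σ_v − u = 112.31 − 51.895 = 60.415 kPa.
Final effective stress: σ'_f = 60.415 + 27.9 = 88.315 kPa.
σ'_f = 88.315 > σ'_p = 75.7 kPa, so the stress path crosses the preconsolidation pressure — recompression up to σ'_p, then virgin compression beyond:
S_c = H/(1+e₀)·[C_r·log₁₀(σ'_p/σ'_0) + C_c·log₁₀(σ'_f/σ'_p)]
    = 6.3/1.9 × [0.039×log₁₀(75.7/60.415) + 0.42×log₁₀(88.315/75.7)]
    = 3.3158 × [0.0038201 + 0.028114] = 0.1059 m

S_c ≈ 106 mm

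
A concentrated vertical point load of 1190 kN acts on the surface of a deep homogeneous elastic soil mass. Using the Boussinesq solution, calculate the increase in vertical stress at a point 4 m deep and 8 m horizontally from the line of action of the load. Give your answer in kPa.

Δσ_z ≈ 0.635 kPa

Boussinesq vertical stress below a point load on an elastic half-space:
Δσ_z = 3P/(2πz²) · [1 + (r/z)²]^(−5/2)
r/z = 8/4 = 2; [1+(r/z)²]^(−5/2) = 0.017889.
Δσ_z = 3×1190/(2π×4²) × 0.017889 = 35.511 × 0.017889 = 0.6353 kPa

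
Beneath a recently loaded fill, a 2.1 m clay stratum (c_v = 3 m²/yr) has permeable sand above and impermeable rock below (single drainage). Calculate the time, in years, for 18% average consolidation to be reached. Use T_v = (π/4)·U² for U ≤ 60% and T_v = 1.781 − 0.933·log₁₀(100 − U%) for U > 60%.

t ≈ 0.0374 years

Drainage path length: H_d = H = 2.1 m (single drainage).
U ≤ 60%: T_v = (π/4)·U² = (π/4)×0.18² = 0.025447.
t = T_v·H_d²/c_v = 0.025447×2.1²/3 = 0.03741 years.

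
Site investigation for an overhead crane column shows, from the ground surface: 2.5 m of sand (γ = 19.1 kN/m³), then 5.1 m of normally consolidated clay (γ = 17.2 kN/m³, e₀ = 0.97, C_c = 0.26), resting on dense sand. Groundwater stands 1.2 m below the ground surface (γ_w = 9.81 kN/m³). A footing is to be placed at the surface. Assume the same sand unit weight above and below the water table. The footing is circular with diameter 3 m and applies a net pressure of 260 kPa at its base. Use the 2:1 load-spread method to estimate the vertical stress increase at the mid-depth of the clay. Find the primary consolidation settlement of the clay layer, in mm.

Mid-depth of clay below the ground surface: z = 2.5 + 5.1/2 = 5.05 m.
Total vertical stress at mid-clay: σ_v = 19.1×2.5 + 17.2×2.55 = 91.61 kPa.
Pore pressure: u = 9.81×(5.05 − 1.2) = 37.769 kPa.
Initial effective stress: σ'_0 = σ_v − u = 91.61 − 37.769 = 53.841 kPa.
Stress increase at mid-clay by the 2:1 spreading method:
Δσ ≈ qD²/(D+z)² = 260×3²/(3+5.05)² = 36.11 kPa
Final effective stress: σ'_f = σ'_0 + Δσ = 53.841 + 36.11 = 89.951 kPa.
Normally consolidated clay, so the full stress increment lies on the virgin compression line:
S_c = C_c·H/(1+e₀)·log₁₀(σ'_f/σ'_0) = 0.26×5.1/(1+0.97)×log₁₀(89.951/53.841)
    = 0.6731 × 0.22289 = 0.15 m

S_c ≈ 150 mm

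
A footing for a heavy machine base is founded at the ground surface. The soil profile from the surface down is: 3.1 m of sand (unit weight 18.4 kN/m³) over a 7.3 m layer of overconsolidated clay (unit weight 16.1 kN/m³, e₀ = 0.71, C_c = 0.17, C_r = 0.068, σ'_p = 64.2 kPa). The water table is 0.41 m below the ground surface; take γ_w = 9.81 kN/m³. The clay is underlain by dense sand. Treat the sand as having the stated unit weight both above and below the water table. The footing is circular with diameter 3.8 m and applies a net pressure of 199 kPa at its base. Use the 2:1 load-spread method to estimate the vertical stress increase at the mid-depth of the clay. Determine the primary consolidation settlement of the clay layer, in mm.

S_c ≈ 89.8 mm

Mid-depth of clay below the ground surface: z = 3.1 + 7.3/2 = 6.75 m.
Total vertical stress at mid-clay: σ_v = 18.4×3.1 + 16.1×3.65 = 115.81 kPa.
Pore pressure: u = 9.81×(6.75 − 0.41) = 62.195 kPa.
Initial effective stress: σ'_0 = σ_v − u = 115.81 − 62.195 = 53.615 kPa.
Stress increase at mid-clay by the 2:1 spreading method:
Δσ ≈ qD²/(D+z)² = 199×3.8²/(3.8+6.75)² = 25.818 kPa
Final effective stress: σ'_f = 53.615 + 25.818 = 79.433 kPa.
σ'_f = 79.433 > σ'_p = 64.2 kPa, so the stress path crosses the preconsolidation pressure — recompression up to σ'_p, then virgin compression beyond:
S_c = H/(1+e₀)·[C_r·log₁₀(σ'_p/σ'_0) + C_c·log₁₀(σ'_f/σ'_p)]
    = 7.3/1.71 × [0.068×log₁₀(64.2/53.615) + 0.17×log₁₀(79.433/64.2)]
    = 4.269 × [0.0053209 + 0.015719] = 0.08982 m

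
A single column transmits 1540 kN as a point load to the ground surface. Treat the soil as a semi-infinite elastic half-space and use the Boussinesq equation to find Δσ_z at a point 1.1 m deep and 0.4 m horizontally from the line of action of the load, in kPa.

Boussinesq vertical stress below a point load on an elastic half-space:
Δσ_z = 3P/(2πz²) · [1 + (r/z)²]^(−5/2)
r/z = 0.4/1.1 = 0.36364; [1+(r/z)²]^(−5/2) = 0.7331.
Δσ_z = 3×1540/(2π×1.1²) × 0.7331 = 607.68 × 0.7331 = 445.5 kPa

Δσ_z ≈ 445 kPa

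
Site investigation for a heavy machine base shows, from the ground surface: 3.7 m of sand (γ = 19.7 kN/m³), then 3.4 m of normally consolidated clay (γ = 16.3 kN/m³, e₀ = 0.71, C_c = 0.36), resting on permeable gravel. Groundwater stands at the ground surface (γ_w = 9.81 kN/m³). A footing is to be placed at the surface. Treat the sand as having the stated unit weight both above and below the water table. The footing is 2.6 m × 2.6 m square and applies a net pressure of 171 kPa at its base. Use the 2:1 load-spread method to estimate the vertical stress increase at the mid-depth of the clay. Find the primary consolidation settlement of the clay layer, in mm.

S_c ≈ 100 mm

Mid-depth of clay below the ground surface: z = 3.7 + 3.4/2 = 5.4 m.
Total vertical stress at mid-clay: σ_v = 19.7×3.7 + 16.3×1.7 = 100.6 kPa.
Pore pressure: u = 9.81×(5.4 − 0) = 52.974 kPa.
Initial effective stress: σ'_0 = σ_v − u = 100.6 − 52.974 = 47.626 kPa.
Stress increase at mid-clay by the 2:1 spreading method:
Δσ = qBL/((B+z)(L+z)) = 171×2.6×2.6/((2.6+5.4)(2.6+5.4)) = 18.062 kPa
Final effective stress: σ'_f = σ'_0 + Δσ = 47.626 + 18.062 = 65.688 kPa.
Normally consolidated clay, so the full stress increment lies on the virgin compression line:
S_c = C_c·H/(1+e₀)·log₁₀(σ'_f/σ'_0) = 0.36×3.4/(1+0.71)×log₁₀(65.688/47.626)
    = 0.71579 × 0.13964 = 0.09995 m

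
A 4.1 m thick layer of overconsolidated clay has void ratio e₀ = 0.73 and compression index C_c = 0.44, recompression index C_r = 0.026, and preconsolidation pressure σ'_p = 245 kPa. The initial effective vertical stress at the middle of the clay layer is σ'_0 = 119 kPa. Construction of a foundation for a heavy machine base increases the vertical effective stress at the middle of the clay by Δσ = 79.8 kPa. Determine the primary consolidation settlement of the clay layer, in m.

S_c ≈ 0.0137 m

Final effective stress: σ'_f = 119 + 79.8 = 198.8 kPa.
σ'_f = 198.8 ≤ σ'_p = 245 kPa, so the clay remains overconsolidated and only the recompression index applies:
S_c = C_r·H/(1+e₀)·log₁₀(σ'_f/σ'_0) = 0.026×4.1/1.73×log₁₀(198.8/119)
    = 0.061617 × 0.22287 = 0.01373 m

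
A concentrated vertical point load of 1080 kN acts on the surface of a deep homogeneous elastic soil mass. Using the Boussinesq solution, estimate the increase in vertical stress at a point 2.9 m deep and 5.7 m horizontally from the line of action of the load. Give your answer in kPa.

Boussinesq vertical stress below a point load on an elastic half-space:
Δσ_z = 3P/(2πz²) · [1 + (r/z)²]^(−5/2)
r/z = 5.7/2.9 = 1.9655; [1+(r/z)²]^(−5/2) = 0.019173.
Δσ_z = 3×1080/(2π×2.9²) × 0.019173 = 61.315 × 0.019173 = 1.176 kPa

Δσ_z ≈ 1.18 kPa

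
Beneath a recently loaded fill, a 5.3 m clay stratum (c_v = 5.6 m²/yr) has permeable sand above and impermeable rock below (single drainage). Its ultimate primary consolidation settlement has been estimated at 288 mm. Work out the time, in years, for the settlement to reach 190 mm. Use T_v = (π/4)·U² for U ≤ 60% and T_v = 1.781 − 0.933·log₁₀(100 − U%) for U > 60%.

Drainage path length: H_d = H = 5.3 m (single drainage).
U = S(t)/S_ult = 190/288 = 0.6597.
U > 60%: T_v = 1.781 − 0.933·log₁₀(100 − 65.972) = 0.3518.
t = T_v·H_d²/c_v = 0.3518×5.3²/5.6 = 1.765 years.

t ≈ 1.76 years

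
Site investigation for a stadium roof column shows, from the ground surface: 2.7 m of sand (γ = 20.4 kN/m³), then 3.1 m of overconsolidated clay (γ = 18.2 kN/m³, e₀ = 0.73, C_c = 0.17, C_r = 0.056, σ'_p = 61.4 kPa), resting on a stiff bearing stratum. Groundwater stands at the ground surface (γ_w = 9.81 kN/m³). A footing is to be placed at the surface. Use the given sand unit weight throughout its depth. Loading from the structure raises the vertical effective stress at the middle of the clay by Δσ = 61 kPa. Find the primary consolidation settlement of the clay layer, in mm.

S_c ≈ 84.9 mm

Mid-depth of clay below the ground surface: z = 2.7 + 3.1/2 = 4.25 m.
Total vertical stress at mid-clay: σ_v = 20.4×2.7 + 18.2×1.55 = 83.29 kPa.
Pore pressure: u = 9.81×(4.25 − 0) = 41.693 kPa.
Initial effective stress: σ'_0 = σ_v − u = 83.29 − 41.693 = 41.597 kPa.
Final effective stress: σ'_f = 41.597 + 61 = 102.6 kPa.
σ'_f = 102.6 > σ'_p = 61.4 kPa, so the stress path crosses the preconsolidation pressure — recompression up to σ'_p, then virgin compression beyond:
S_c = H/(1+e₀)·[C_r·log₁₀(σ'_p/σ'_0) + C_c·log₁₀(σ'_f/σ'_p)]
    = 3.1/1.73 × [0.056×log₁₀(61.4/41.597) + 0.17×log₁₀(102.6/61.4)]
    = 1.7919 × [0.00947 + 0.037906] = 0.08489 m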